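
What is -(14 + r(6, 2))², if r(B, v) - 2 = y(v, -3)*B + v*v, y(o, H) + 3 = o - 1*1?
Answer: -64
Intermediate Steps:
y(o, H) = -4 + o (y(o, H) = -3 + (o - 1*1) = -3 + (o - 1) = -3 + (-1 + o) = -4 + o)
r(B, v) = 2 + v² + B*(-4 + v) (r(B, v) = 2 + ((-4 + v)*B + v*v) = 2 + (B*(-4 + v) + v²) = 2 + (v² + B*(-4 + v)) = 2 + v² + B*(-4 + v))
-(14 + r(6, 2))² = -(14 + (2 + 2² + 6*(-4 + 2)))² = -(14 + (2 + 4 + 6*(-2)))² = -(14 + (2 + 4 - 12))² = -(14 - 6)² = -1*8² = -1*64 = -64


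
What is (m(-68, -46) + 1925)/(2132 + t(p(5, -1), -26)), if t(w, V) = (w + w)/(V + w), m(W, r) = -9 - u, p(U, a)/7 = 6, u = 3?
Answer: 7652/8549 ≈ 0.89508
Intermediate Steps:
p(U, a) = 42 (p(U, a) = 7*6 = 42)
m(W, r) = -12 (m(W, r) = -9 - 1*3 = -9 - 3 = -12)
t(w, V) = 2*w/(V + w) (t(w, V) = (2*w)/(V + w) = 2*w/(V + w))
(m(-68, -46) + 1925)/(2132 + t(p(5, -1), -26)) = (-12 + 1925)/(2132 + 2*42/(-26 + 42)) = 1913/(2132 + 2*42/16) = 1913/(2132 + 2*42*(1/16)) = 1913/(2132 + 21/4) = 1913/(8549/4) = 1913*(4/8549) = 7652/8549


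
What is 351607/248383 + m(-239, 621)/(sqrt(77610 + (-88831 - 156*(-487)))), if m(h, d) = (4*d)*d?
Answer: 351607/248383 + 1542564*sqrt(64751)/64751 ≈ 6063.5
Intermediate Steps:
m(h, d) = 4*d**2
351607/248383 + m(-239, 621)/(sqrt(77610 + (-88831 - 156*(-487)))) = 351607/248383 + (4*621**2)/(sqrt(77610 + (-88831 - 156*(-487)))) = 351607*(1/248383) + (4*385641)/(sqrt(77610 + (-88831 - 1*(-75972)))) = 351607/248383 + 1542564/(sqrt(77610 + (-88831 + 75972))) = 351607/248383 + 1542564/(sqrt(77610 - 12859)) = 351607/248383 + 1542564/(sqrt(64751)) = 351607/248383 + 1542564*(sqrt(64751)/64751) = 351607/248383 + 1542564*sqrt(64751)/64751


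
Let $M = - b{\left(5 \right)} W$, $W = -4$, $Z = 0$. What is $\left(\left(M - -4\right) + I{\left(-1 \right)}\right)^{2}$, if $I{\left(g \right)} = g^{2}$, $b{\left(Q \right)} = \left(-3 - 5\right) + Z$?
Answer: $729$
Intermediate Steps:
$b{\left(Q \right)} = -8$ ($b{\left(Q \right)} = \left(-3 - 5\right) + 0 = -8 + 0 = -8$)
$M = -32$ ($M = \left(-1\right) \left(-8\right) \left(-4\right) = 8 \left(-4\right) = -32$)
$\left(\left(M - -4\right) + I{\left(-1 \right)}\right)^{2} = \left(\left(-32 - -4\right) + \left(-1\right)^{2}\right)^{2} = \left(\left(-32 + 4\right) + 1\right)^{2} = \left(-28 + 1\right)^{2} = \left(-27\right)^{2} = 729$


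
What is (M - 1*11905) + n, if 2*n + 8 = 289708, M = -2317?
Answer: 130628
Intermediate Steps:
n = 144850 (n = -4 + (1/2)*289708 = -4 + 144854 = 144850)
(M - 1*11905) + n = (-2317 - 1*11905) + 144850 = (-2317 - 11905) + 144850 = -14222 + 144850 = 130628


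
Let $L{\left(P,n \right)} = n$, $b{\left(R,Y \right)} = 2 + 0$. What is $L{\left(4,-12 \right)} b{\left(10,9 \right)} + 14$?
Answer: $-10$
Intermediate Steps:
$b{\left(R,Y \right)} = 2$
$L{\left(4,-12 \right)} b{\left(10,9 \right)} + 14 = \left(-12\right) 2 + 14 = -24 + 14 = -10$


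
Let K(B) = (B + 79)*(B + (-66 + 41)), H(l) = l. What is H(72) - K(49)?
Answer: -3000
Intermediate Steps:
K(B) = (-25 + B)*(79 + B) (K(B) = (79 + B)*(B - 25) = (79 + B)*(-25 + B) = (-25 + B)*(79 + B))
H(72) - K(49) = 72 - (-1975 + 49² + 54*49) = 72 - (-1975 + 2401 + 2646) = 72 - 1*3072 = 72 - 3072 = -3000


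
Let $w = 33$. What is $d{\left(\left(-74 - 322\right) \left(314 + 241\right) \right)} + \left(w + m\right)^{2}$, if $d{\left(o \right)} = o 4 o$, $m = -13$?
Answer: $193212994000$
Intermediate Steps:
$d{\left(o \right)} = 4 o^{2}$ ($d{\left(o \right)} = 4 o o = 4 o^{2}$)
$d{\left(\left(-74 - 322\right) \left(314 + 241\right) \right)} + \left(w + m\right)^{2} = 4 \left(\left(-74 - 322\right) \left(314 + 241\right)\right)^{2} + \left(33 - 13\right)^{2} = 4 \left(\left(-396\right) 555\right)^{2} + 20^{2} = 4 \left(-219780\right)^{2} + 400 = 4 \cdot 48303248400 + 400 = 193212993600 + 400 = 193212994000$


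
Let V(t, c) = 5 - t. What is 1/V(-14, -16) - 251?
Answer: -4768/19 ≈ -250.95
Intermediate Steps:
1/V(-14, -16) - 251 = 1/(5 - 1*(-14)) - 251 = 1/(5 + 14) - 251 = 1/19 - 251 = -4768/19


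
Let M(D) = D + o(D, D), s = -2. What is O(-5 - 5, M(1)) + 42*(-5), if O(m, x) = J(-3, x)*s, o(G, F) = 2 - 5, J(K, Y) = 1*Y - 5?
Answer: -196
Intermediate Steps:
J(K, Y) = -5 + Y (J(K, Y) = Y - 5 = -5 + Y)
o(G, F) = -3
M(D) = -3 + D (M(D) = D - 3 = -3 + D)
O(m, x) = 10 - 2*x (O(m, x) = (-5 + x)*(-2) = 10 - 2*x)
O(-5 - 5, M(1)) + 42*(-5) = (10 - 2*(-3 + 1)) + 42*(-5) = (10 - 2*(-2)) - 210 = (10 + 4) - 210 = 14 - 210 = -196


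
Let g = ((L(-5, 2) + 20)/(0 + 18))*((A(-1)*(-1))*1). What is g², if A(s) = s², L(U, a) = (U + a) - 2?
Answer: 25/36 ≈ 0.69444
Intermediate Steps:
L(U, a) = -2 + U + a
g = -⅚ (g = (((-2 - 5 + 2) + 20)/(0 + 18))*(((-1)²*(-1))*1) = ((-5 + 20)/18)*((1*(-1))*1) = (15*(1/18))*(-1*1) = (⅚)*(-1) = -⅚ ≈ -0.83333)
g² = (-⅚)² = 25/36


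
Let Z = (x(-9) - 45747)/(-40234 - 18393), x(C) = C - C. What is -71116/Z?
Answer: -181274684/1989 ≈ -91139.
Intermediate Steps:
x(C) = 0
Z = 1989/2549 (Z = (0 - 45747)/(-40234 - 18393) = -45747/(-58627) = -45747*(-1/58627) = 1989/2549 ≈ 0.78031)
-71116/Z = -71116/1989/2549 = -71116*2549/1989 = -181274684/1989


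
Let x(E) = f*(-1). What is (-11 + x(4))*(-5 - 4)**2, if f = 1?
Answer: -972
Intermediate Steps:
x(E) = -1 (x(E) = 1*(-1) = -1)
(-11 + x(4))*(-5 - 4)**2 = (-11 - 1)*(-5 - 4)**2 = -12*(-9)**2 = -12*81 = -972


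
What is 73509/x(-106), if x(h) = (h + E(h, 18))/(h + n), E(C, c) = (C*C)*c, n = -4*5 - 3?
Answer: -9482661/202142 ≈ -46.911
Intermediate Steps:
n = -23 (n = -20 - 3 = -23)
E(C, c) = c*C**2 (E(C, c) = C**2*c = c*C**2)
x(h) = (h + 18*h**2)/(-23 + h) (x(h) = (h + 18*h**2)/(h - 23) = (h + 18*h**2)/(-23 + h))
73509/x(-106) = 73509/((-106*(1 + 18*(-106))/(-23 - 106))) = 73509/((-106*(1 - 1908)/(-129))) = 73509/((-106*(-1/129)*(-1907))) = 73509/(-202142/129) = 73509*(-129/202142) = -9482661/202142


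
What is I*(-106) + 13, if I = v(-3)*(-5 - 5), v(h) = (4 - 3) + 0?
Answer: 1073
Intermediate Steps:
v(h) = 1 (v(h) = 1 + 0 = 1)
I = -10 (I = 1*(-5 - 5) = 1*(-10) = -10)
I*(-106) + 13 = -10*(-106) + 13 = 1060 + 13 = 1073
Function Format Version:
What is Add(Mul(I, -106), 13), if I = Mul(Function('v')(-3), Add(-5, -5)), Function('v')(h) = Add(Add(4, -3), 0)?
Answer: 1073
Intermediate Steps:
Function('v')(h) = 1 (Function('v')(h) = Add(1, 0) = 1)
I = -10 (I = Mul(1, Add(-5, -5)) = Mul(1, -10) = -10)
Add(Mul(I, -106), 13) = Add(Mul(-10, -106), 13) = Add(1060, 13) = 1073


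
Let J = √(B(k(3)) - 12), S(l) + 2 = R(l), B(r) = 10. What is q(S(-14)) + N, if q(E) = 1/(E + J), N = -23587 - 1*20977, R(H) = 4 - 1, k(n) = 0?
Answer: (-44564*√2 + 44563*I)/(√2 - I) ≈ -44564.0 - 0.47141*I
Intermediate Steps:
R(H) = 3
S(l) = 1 (S(l) = -2 + 3 = 1)
N = -44564 (N = -23587 - 20977 = -44564)
J = I*√2 (J = √(10 - 12) = √(-2) = I*√2 ≈ 1.4142*I)
q(E) = 1/(E + I*√2)
q(S(-14)) + N = 1/(1 + I*√2) - 44564 = -44564 + 1/(1 + I*√2)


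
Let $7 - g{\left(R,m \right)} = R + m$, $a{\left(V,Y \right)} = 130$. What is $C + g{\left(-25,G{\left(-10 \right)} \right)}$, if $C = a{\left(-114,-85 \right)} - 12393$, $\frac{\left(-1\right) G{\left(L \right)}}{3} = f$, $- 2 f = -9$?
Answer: $- \frac{24435}{2} \approx -12218.0$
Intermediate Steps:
$f = \frac{9}{2}$ ($f = \left(- \frac{1}{2}\right) \left(-9\right) = \frac{9}{2} \approx 4.5$)
$G{\left(L \right)} = - \frac{27}{2}$ ($G{\left(L \right)} = \left(-3\right) \frac{9}{2} = - \frac{27}{2}$)
$g{\left(R,m \right)} = 7 - R - m$ ($g{\left(R,m \right)} = 7 - \left(R + m\right) = 7 - R - m$)
$C = -12263$ ($C = 130 - 12393 = -12263$)
$C + g{\left(-25,G{\left(-10 \right)} \right)} = -12263 - - \frac{91}{2} = -12263 + \left(7 + 25 + \frac{27}{2}\right) = -12263 + \frac{91}{2} = - \frac{24435}{2}$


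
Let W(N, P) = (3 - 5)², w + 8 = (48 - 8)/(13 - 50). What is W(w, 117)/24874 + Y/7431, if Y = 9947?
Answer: 123725701/92419347 ≈ 1.3387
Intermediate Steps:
w = -336/37 (w = -8 + (48 - 8)/(13 - 50) = -8 + 40/(-37) = -8 + 40*(-1/37) = -8 - 40/37 = -336/37 ≈ -9.0811)
W(N, P) = 4 (W(N, P) = (-2)² = 4)
W(w, 117)/24874 + Y/7431 = 4/24874 + 9947/7431 = 4*(1/24874) + 9947*(1/7431) = 2/12437 + 9947/7431 = 123725701/92419347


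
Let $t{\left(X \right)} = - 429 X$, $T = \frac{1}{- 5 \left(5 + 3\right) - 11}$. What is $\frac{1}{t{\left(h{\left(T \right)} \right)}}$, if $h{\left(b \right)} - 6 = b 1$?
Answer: $- \frac{17}{43615} \approx -0.00038977$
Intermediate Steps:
$T = - \frac{1}{51}$ ($T = \frac{1}{\left(-5\right) 8 - 11} = \frac{1}{-40 - 11} = \frac{1}{-51} = - \frac{1}{51} \approx -0.019608$)
$h{\left(b \right)} = 6 + b$ ($h{\left(b \right)} = 6 + b 1 = 6 + b$)
$\frac{1}{t{\left(h{\left(T \right)} \right)}} = \frac{1}{\left(-429\right) \left(6 - \frac{1}{51}\right)} = \frac{1}{\left(-429\right) \frac{305}{51}} = \frac{1}{- \frac{43615}{17}} = - \frac{17}{43615}$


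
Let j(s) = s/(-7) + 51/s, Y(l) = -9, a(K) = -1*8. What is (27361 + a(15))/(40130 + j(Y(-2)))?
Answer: 574413/842638 ≈ 0.68168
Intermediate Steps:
a(K) = -8
j(s) = 51/s - s/7 (j(s) = s*(-⅐) + 51/s = -s/7 + 51/s = 51/s - s/7)
(27361 + a(15))/(40130 + j(Y(-2))) = (27361 - 8)/(40130 + (51/(-9) - ⅐*(-9))) = 27353/(40130 + (51*(-⅑) + 9/7)) = 27353/(40130 + (-17/3 + 9/7)) = 27353/(40130 - 92/21) = 27353/(842638/21) = 27353*(21/842638) = 574413/842638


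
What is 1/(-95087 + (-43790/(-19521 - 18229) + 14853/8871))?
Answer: -73925/7029096947 ≈ -1.0517e-5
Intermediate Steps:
1/(-95087 + (-43790/(-19521 - 18229) + 14853/8871)) = 1/(-95087 + (-43790/(-37750) + 14853*(1/8871))) = 1/(-95087 + (-43790*(-1/37750) + 4951/2957)) = 1/(-95087 + (29/25 + 4951/2957)) = 1/(-95087 + 209528/73925) = 1/(-7029096947/73925) = -73925/7029096947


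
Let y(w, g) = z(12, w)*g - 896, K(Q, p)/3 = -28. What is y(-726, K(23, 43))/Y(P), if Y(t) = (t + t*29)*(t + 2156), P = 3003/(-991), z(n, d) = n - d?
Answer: 4411507852/13729670955 ≈ 0.32131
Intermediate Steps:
K(Q, p) = -84 (K(Q, p) = 3*(-28) = -84)
P = -3003/991 (P = 3003*(-1/991) = -3003/991 ≈ -3.0303)
Y(t) = 30*t*(2156 + t) (Y(t) = (t + 29*t)*(2156 + t) = (30*t)*(2156 + t) = 30*t*(2156 + t))
y(w, g) = -896 + g*(12 - w) (y(w, g) = (12 - w)*g - 896 = g*(12 - w) - 896 = -896 + g*(12 - w))
y(-726, K(23, 43))/Y(P) = (-896 - 1*(-84)*(-12 - 726))/((30*(-3003/991)*(2156 - 3003/991))) = (-896 - 1*(-84)*(-738))/((30*(-3003/991)*(2133593/991))) = (-896 - 61992)/(-192215393370/982081) = -62888*(-982081/192215393370) = 4411507852/13729670955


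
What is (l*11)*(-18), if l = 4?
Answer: -792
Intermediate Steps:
(l*11)*(-18) = (4*11)*(-18) = 44*(-18) = -792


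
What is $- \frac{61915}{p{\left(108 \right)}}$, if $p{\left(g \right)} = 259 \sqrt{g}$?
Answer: $- \frac{8845 \sqrt{3}}{666} \approx -23.003$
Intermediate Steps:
$- \frac{61915}{p{\left(108 \right)}} = - \frac{61915}{259 \sqrt{108}} = - \frac{61915}{259 \cdot 6 \sqrt{3}} = - \frac{61915}{1554 \sqrt{3}} = - 61915 \frac{\sqrt{3}}{4662} = - \frac{8845 \sqrt{3}}{666}$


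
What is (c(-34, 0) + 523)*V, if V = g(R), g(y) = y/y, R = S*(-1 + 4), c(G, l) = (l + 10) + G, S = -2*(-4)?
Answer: 499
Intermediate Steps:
S = 8
c(G, l) = 10 + G + l (c(G, l) = (10 + l) + G = 10 + G + l)
R = 24 (R = 8*(-1 + 4) = 8*3 = 24)
g(y) = 1
V = 1
(c(-34, 0) + 523)*V = ((10 - 34 + 0) + 523)*1 = (-24 + 523)*1 = 499*1 = 499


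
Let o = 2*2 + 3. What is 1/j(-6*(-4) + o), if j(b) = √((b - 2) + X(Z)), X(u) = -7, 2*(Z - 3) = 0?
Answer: √22/22 ≈ 0.21320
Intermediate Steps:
Z = 3 (Z = 3 + (½)*0 = 3 + 0 = 3)
o = 7 (o = 4 + 3 = 7)
j(b) = √(-9 + b) (j(b) = √((b - 2) - 7) = √((-2 + b) - 7) = √(-9 + b))
1/j(-6*(-4) + o) = 1/(√(-9 + (-6*(-4) + 7))) = 1/(√(-9 + (24 + 7))) = 1/(√(-9 + 31)) = 1/(√22) = √22/22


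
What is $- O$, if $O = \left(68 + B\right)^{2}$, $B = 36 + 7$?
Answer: $-12321$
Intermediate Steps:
$B = 43$
$O = 12321$ ($O = \left(68 + 43\right)^{2} = 111^{2} = 12321$)
$- O = \left(-1\right) 12321 = -12321$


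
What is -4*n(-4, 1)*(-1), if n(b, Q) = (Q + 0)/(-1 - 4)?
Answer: -4/5 ≈ -0.80000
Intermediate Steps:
n(b, Q) = -Q/5 (n(b, Q) = Q/(-5) = Q*(-1/5) = -Q/5)
-4*n(-4, 1)*(-1) = -(-4)/5*(-1) = -4*(-1/5)*(-1) = (4/5)*(-1) = -4/5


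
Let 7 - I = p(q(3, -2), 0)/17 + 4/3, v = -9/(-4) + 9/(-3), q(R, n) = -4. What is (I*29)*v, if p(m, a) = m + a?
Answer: -8729/68 ≈ -128.37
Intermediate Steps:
v = -¾ (v = -9*(-¼) + 9*(-⅓) = 9/4 - 3 = -¾ ≈ -0.75000)
p(m, a) = a + m
I = 301/51 (I = 7 - ((0 - 4)/17 + 4/3) = 7 - (-4*1/17 + 4*(⅓)) = 7 - (-4/17 + 4/3) = 7 - 1*56/51 = 7 - 56/51 = 301/51 ≈ 5.9020)
(I*29)*v = ((301/51)*29)*(-¾) = (8729/51)*(-¾) = -8729/68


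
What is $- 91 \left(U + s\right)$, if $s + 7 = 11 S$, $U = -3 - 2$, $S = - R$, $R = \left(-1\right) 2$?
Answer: $-910$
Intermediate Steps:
$R = -2$
$S = 2$ ($S = \left(-1\right) \left(-2\right) = 2$)
$U = -5$ ($U = -3 - 2 = -5$)
$s = 15$ ($s = -7 + 11 \cdot 2 = -7 + 22 = 15$)
$- 91 \left(U + s\right) = - 91 \left(-5 + 15\right) = \left(-91\right) 10 = -910$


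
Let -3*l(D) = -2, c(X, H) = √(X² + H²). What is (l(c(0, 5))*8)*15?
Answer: 80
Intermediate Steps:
c(X, H) = √(H² + X²)
l(D) = ⅔ (l(D) = -⅓*(-2) = ⅔)
(l(c(0, 5))*8)*15 = ((⅔)*8)*15 = (16/3)*15 = 80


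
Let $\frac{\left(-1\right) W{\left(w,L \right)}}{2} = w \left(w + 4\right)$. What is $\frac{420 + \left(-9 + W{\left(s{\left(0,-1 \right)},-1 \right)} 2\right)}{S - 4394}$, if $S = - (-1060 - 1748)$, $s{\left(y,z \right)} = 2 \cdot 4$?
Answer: $- \frac{27}{1586} \approx -0.017024$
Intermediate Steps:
$s{\left(y,z \right)} = 8$
$W{\left(w,L \right)} = - 2 w \left(4 + w\right)$ ($W{\left(w,L \right)} = - 2 w \left(w + 4\right) = - 2 w \left(4 + w\right)$)
$S = 2808$ ($S = - (-1060 - 1748) = \left(-1\right) \left(-2808\right) = 2808$)
$\frac{420 + \left(-9 + W{\left(s{\left(0,-1 \right)},-1 \right)} 2\right)}{S - 4394} = \frac{420 + \left(-9 + \left(-2\right) 8 \left(4 + 8\right) 2\right)}{2808 - 4394} = \frac{420 + \left(-9 + \left(-2\right) 8 \cdot 12 \cdot 2\right)}{-1586} = \left(420 - 393\right) \left(- \frac{1}{1586}\right) = 27 \left(- \frac{1}{1586}\right) = - \frac{27}{1586}$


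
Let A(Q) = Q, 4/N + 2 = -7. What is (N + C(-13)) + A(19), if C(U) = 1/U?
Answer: 2162/117 ≈ 18.479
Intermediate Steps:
N = -4/9 (N = 4/(-2 - 7) = 4/(-9) = 4*(-1/9) = -4/9 ≈ -0.44444)
(N + C(-13)) + A(19) = (-4/9 + 1/(-13)) + 19 = (-4/9 - 1/13) + 19 = -61/117 + 19 = 2162/117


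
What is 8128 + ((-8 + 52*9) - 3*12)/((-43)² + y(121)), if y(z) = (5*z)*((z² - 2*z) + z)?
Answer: 71416257896/8786449 ≈ 8128.0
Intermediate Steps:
y(z) = 5*z*(z² - z) (y(z) = (5*z)*(z² - z) = 5*z*(z² - z))
8128 + ((-8 + 52*9) - 3*12)/((-43)² + y(121)) = 8128 + ((-8 + 52*9) - 3*12)/((-43)² + 5*121²*(-1 + 121)) = 8128 + ((-8 + 468) - 36)/(1849 + 5*14641*120) = 8128 + (460 - 36)/(1849 + 8784600) = 8128 + 424/8786449 = 71416257896/8786449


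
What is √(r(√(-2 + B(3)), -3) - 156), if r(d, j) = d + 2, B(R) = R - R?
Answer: √(-154 + I*√2) ≈ 0.05698 + 12.41*I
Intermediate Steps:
B(R) = 0
r(d, j) = 2 + d
√(r(√(-2 + B(3)), -3) - 156) = √((2 + √(-2 + 0)) - 156) = √((2 + √(-2)) - 156) = √((2 + I*√2) - 156) = √(-154 + I*√2)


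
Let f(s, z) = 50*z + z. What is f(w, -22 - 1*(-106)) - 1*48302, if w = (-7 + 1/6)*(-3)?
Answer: -44018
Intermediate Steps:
w = 41/2 (w = (-7 + ⅙)*(-3) = -41/6*(-3) = 41/2 ≈ 20.500)
f(s, z) = 51*z
f(w, -22 - 1*(-106)) - 1*48302 = 51*(-22 - 1*(-106)) - 1*48302 = 51*(-22 + 106) - 48302 = 51*84 - 48302 = 4284 - 48302 = -44018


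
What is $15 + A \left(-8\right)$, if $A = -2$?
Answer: $31$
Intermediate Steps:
$15 + A \left(-8\right) = 15 - -16 = 15 + 16 = 31$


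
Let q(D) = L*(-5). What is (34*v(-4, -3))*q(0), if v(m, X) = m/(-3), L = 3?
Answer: -680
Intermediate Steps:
q(D) = -15 (q(D) = 3*(-5) = -15)
v(m, X) = -m/3 (v(m, X) = m*(-1/3) = -m/3)
(34*v(-4, -3))*q(0) = (34*(-1/3*(-4)))*(-15) = (34*(4/3))*(-15) = (136/3)*(-15) = -680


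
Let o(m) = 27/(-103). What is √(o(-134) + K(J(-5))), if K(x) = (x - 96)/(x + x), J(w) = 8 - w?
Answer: 29*I*√29458/2678 ≈ 1.8586*I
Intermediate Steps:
o(m) = -27/103 (o(m) = 27*(-1/103) = -27/103)
K(x) = (-96 + x)/(2*x) (K(x) = (-96 + x)/((2*x)) = (-96 + x)*(1/(2*x)) = (-96 + x)/(2*x))
√(o(-134) + K(J(-5))) = √(-27/103 + (-96 + (8 - 1*(-5)))/(2*(8 - 1*(-5)))) = √(-27/103 + (-96 + (8 + 5))/(2*(8 + 5))) = √(-27/103 + (½)*(-96 + 13)/13) = √(-27/103 + (½)*(1/13)*(-83)) = √(-27/103 - 83/26) = √(-9251/2678) = 29*I*√29458/2678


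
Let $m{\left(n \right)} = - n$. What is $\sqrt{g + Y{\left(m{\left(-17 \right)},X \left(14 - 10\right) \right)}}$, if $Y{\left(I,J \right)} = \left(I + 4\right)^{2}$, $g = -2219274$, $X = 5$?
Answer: $9 i \sqrt{27393} \approx 1489.6 i$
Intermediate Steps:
$Y{\left(I,J \right)} = \left(4 + I\right)^{2}$
$\sqrt{g + Y{\left(m{\left(-17 \right)},X \left(14 - 10\right) \right)}} = \sqrt{-2219274 + \left(4 - -17\right)^{2}} = \sqrt{-2219274 + \left(4 + 17\right)^{2}} = \sqrt{-2219274 + 21^{2}} = \sqrt{-2219274 + 441} = \sqrt{-2218833} = 9 i \sqrt{27393}$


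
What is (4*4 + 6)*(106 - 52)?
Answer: 1188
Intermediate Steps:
(4*4 + 6)*(106 - 52) = (16 + 6)*54 = 22*54 = 1188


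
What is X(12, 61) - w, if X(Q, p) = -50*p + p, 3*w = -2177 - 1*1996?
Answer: -1598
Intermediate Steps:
w = -1391 (w = (-2177 - 1*1996)/3 = (-2177 - 1996)/3 = (⅓)*(-4173) = -1391)
X(Q, p) = -49*p
X(12, 61) - w = -49*61 - 1*(-1391) = -2989 + 1391 = -1598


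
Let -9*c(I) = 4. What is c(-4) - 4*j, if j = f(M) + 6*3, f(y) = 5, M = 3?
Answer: -832/9 ≈ -92.444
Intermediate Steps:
c(I) = -4/9 (c(I) = -⅑*4 = -4/9)
j = 23 (j = 5 + 6*3 = 5 + 18 = 23)
c(-4) - 4*j = -4/9 - 4*23 = -4/9 - 92 = -832/9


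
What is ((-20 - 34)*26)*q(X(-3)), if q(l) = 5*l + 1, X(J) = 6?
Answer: -43524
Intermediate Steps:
q(l) = 1 + 5*l
((-20 - 34)*26)*q(X(-3)) = ((-20 - 34)*26)*(1 + 5*6) = (-54*26)*(1 + 30) = -1404*31 = -43524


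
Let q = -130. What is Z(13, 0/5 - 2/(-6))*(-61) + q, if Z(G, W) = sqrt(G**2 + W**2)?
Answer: -130 - 61*sqrt(1522)/3 ≈ -923.26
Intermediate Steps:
Z(13, 0/5 - 2/(-6))*(-61) + q = sqrt(13**2 + (0/5 - 2/(-6))**2)*(-61) - 130 = sqrt(169 + (0*(1/5) - 2*(-1/6))**2)*(-61) - 130 = sqrt(169 + (0 + 1/3)**2)*(-61) - 130 = sqrt(169 + (1/3)**2)*(-61) - 130 = sqrt(169 + 1/9)*(-61) - 130 = sqrt(1522/9)*(-61) - 130 = (sqrt(1522)/3)*(-61) - 130 = -61*sqrt(1522)/3 - 130 = -130 - 61*sqrt(1522)/3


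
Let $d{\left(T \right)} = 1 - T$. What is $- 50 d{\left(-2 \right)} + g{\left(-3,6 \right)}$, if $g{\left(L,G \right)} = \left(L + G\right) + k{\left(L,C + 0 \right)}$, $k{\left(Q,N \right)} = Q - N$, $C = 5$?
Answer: $-155$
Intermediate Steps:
$g{\left(L,G \right)} = -5 + G + 2 L$ ($g{\left(L,G \right)} = \left(L + G\right) + \left(L - \left(5 + 0\right)\right) = \left(G + L\right) + \left(L - 5\right) = \left(G + L\right) + \left(-5 + L\right) = -5 + G + 2 L$)
$- 50 d{\left(-2 \right)} + g{\left(-3,6 \right)} = - 50 \left(1 - -2\right) + \left(-5 + 6 + 2 \left(-3\right)\right) = - 50 \left(1 + 2\right) - 5 = \left(-50\right) 3 - 5 = -150 - 5 = -155$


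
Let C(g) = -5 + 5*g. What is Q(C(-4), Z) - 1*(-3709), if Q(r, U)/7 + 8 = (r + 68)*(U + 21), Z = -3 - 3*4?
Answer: 5459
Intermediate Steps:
Z = -15 (Z = -3 - 12 = -15)
Q(r, U) = -56 + 7*(21 + U)*(68 + r) (Q(r, U) = -56 + 7*((r + 68)*(U + 21)) = -56 + 7*((68 + r)*(21 + U)) = -56 + 7*((21 + U)*(68 + r)) = -56 + 7*(21 + U)*(68 + r))
Q(C(-4), Z) - 1*(-3709) = (9940 + 147*(-5 + 5*(-4)) + 476*(-15) + 7*(-15)*(-5 + 5*(-4))) - 1*(-3709) = (9940 + 147*(-5 - 20) - 7140 + 7*(-15)*(-5 - 20)) + 3709 = (9940 + 147*(-25) - 7140 + 7*(-15)*(-25)) + 3709 = (9940 - 3675 - 7140 + 2625) + 3709 = 1750 + 3709 = 5459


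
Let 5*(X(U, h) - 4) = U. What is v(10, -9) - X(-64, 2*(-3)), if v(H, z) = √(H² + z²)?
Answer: 44/5 + √181 ≈ 22.254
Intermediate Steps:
X(U, h) = 4 + U/5
v(10, -9) - X(-64, 2*(-3)) = √(10² + (-9)²) - (4 + (⅕)*(-64)) = √(100 + 81) - (4 - 64/5) = √181 - 1*(-44/5) = √181 + 44/5 = 44/5 + √181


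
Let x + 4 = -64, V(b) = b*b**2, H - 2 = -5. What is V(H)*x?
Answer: 1836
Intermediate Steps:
H = -3 (H = 2 - 5 = -3)
V(b) = b**3
x = -68 (x = -4 - 64 = -68)
V(H)*x = (-3)**3*(-68) = -27*(-68) = 1836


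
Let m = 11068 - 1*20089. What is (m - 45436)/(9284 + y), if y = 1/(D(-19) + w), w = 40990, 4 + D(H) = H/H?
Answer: -2232029059/380523309 ≈ -5.8657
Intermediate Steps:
D(H) = -3 (D(H) = -4 + H/H = -4 + 1 = -3)
m = -9021 (m = 11068 - 20089 = -9021)
y = 1/40987 (y = 1/(-3 + 40990) = 1/40987 ≈ 2.4398e-5)
(m - 45436)/(9284 + y) = (-9021 - 45436)/(9284 + 1/40987) = -54457/380523309/40987 = -54457*40987/380523309 = -2232029059/380523309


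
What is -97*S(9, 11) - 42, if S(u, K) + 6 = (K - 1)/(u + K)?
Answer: 983/2 ≈ 491.50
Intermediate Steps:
S(u, K) = -6 + (-1 + K)/(K + u) (S(u, K) = -6 + (K - 1)/(u + K) = -6 + (-1 + K)/(K + u))
-97*S(9, 11) - 42 = -97*(-1 - 6*9 - 5*11)/(11 + 9) - 42 = -97*(-1 - 54 - 55)/20 - 42 = -97*(-110)/20 - 42 = -97*(-11/2) - 42 = 1067/2 - 42 = 983/2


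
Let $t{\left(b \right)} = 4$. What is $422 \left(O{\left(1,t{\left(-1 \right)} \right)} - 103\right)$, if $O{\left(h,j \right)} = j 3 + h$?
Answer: $-37980$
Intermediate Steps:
$O{\left(h,j \right)} = h + 3 j$ ($O{\left(h,j \right)} = 3 j + h = h + 3 j$)
$422 \left(O{\left(1,t{\left(-1 \right)} \right)} - 103\right) = 422 \left(\left(1 + 3 \cdot 4\right) - 103\right) = 422 \left(\left(1 + 12\right) - 103\right) = 422 \left(13 - 103\right) = 422 \left(-90\right) = -37980$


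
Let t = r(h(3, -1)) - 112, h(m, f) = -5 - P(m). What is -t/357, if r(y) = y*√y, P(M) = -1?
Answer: 16/51 + 8*I/357 ≈ 0.31373 + 0.022409*I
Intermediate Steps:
h(m, f) = -4 (h(m, f) = -5 - 1*(-1) = -5 + 1 = -4)
r(y) = y^(3/2)
t = -112 - 8*I (t = (-4)^(3/2) - 112 = -8*I - 112 = -112 - 8*I ≈ -112.0 - 8.0*I)
-t/357 = -(-112 - 8*I)/357 = -(-16/51 - 8*I/357) = 16/51 + 8*I/357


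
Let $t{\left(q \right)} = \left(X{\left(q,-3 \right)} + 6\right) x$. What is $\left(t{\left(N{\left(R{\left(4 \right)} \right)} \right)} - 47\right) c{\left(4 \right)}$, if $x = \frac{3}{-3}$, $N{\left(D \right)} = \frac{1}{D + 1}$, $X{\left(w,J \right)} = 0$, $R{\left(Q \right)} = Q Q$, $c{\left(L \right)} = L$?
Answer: $-212$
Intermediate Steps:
$R{\left(Q \right)} = Q^{2}$
$N{\left(D \right)} = \frac{1}{1 + D}$
$x = -1$ ($x = 3 \left(- \frac{1}{3}\right) = -1$)
$t{\left(q \right)} = -6$ ($t{\left(q \right)} = \left(0 + 6\right) \left(-1\right) = 6 \left(-1\right) = -6$)
$\left(t{\left(N{\left(R{\left(4 \right)} \right)} \right)} - 47\right) c{\left(4 \right)} = \left(-6 - 47\right) 4 = \left(-53\right) 4 = -212$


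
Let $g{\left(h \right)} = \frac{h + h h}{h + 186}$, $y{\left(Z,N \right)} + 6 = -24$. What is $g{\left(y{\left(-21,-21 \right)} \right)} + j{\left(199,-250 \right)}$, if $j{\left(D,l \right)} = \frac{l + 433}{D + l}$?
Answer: $\frac{879}{442} \approx 1.9887$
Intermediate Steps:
$y{\left(Z,N \right)} = -30$ ($y{\left(Z,N \right)} = -6 - 24 = -30$)
$j{\left(D,l \right)} = \frac{433 + l}{D + l}$
$g{\left(h \right)} = \frac{h + h^{2}}{186 + h}$
$g{\left(y{\left(-21,-21 \right)} \right)} + j{\left(199,-250 \right)} = - \frac{30 \left(1 - 30\right)}{186 - 30} + \frac{433 - 250}{199 - 250} = \left(-30\right) \frac{1}{156} \left(-29\right) + \frac{1}{-51} \cdot 183 = \left(-30\right) \frac{1}{156} \left(-29\right) - \frac{61}{17} = \frac{145}{26} - \frac{61}{17} = \frac{879}{442}$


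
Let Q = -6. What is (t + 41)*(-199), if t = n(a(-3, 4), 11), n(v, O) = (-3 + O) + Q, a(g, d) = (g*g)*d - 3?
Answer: -8557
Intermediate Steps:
a(g, d) = -3 + d*g**2 (a(g, d) = g**2*d - 3 = d*g**2 - 3 = -3 + d*g**2)
n(v, O) = -9 + O (n(v, O) = (-3 + O) - 6 = -9 + O)
t = 2 (t = -9 + 11 = 2)
(t + 41)*(-199) = (2 + 41)*(-199) = 43*(-199) = -8557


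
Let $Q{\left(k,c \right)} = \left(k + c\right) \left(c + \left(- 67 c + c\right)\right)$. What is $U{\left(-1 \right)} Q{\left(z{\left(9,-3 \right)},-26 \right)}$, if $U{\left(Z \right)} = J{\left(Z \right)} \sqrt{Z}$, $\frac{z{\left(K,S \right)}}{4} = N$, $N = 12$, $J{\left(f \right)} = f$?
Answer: $- 37180 i \approx - 37180.0 i$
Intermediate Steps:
$z{\left(K,S \right)} = 48$ ($z{\left(K,S \right)} = 4 \cdot 12 = 48$)
$U{\left(Z \right)} = Z^{\frac{3}{2}}$ ($U{\left(Z \right)} = Z \sqrt{Z} = Z^{\frac{3}{2}}$)
$Q{\left(k,c \right)} = - 65 c \left(c + k\right)$ ($Q{\left(k,c \right)} = \left(c + k\right) \left(c - 66 c\right) = \left(c + k\right) \left(- 65 c\right) = - 65 c \left(c + k\right)$)
$U{\left(-1 \right)} Q{\left(z{\left(9,-3 \right)},-26 \right)} = \left(-1\right)^{\frac{3}{2}} \left(\left(-65\right) \left(-26\right) \left(-26 + 48\right)\right) = - i \left(\left(-65\right) \left(-26\right) 22\right) = - i 37180 = - 37180 i$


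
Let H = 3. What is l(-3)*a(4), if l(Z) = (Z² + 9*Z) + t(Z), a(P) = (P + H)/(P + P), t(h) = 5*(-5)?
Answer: -301/8 ≈ -37.625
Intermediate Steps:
t(h) = -25
a(P) = (3 + P)/(2*P) (a(P) = (P + 3)/(P + P) = (3 + P)/((2*P)) = (3 + P)*(1/(2*P)) = (3 + P)/(2*P))
l(Z) = -25 + Z² + 9*Z (l(Z) = (Z² + 9*Z) - 25 = -25 + Z² + 9*Z)
l(-3)*a(4) = (-25 + (-3)² + 9*(-3))*((½)*(3 + 4)/4) = (-25 + 9 - 27)*((½)*(¼)*7) = -43*7/8 = -301/8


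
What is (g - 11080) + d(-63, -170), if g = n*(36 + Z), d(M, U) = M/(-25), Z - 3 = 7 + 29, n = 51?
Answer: -181312/25 ≈ -7252.5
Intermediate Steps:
Z = 39 (Z = 3 + (7 + 29) = 3 + 36 = 39)
d(M, U) = -M/25 (d(M, U) = M*(-1/25) = -M/25)
g = 3825 (g = 51*(36 + 39) = 51*75 = 3825)
(g - 11080) + d(-63, -170) = (3825 - 11080) - 1/25*(-63) = -7255 + 63/25 = -181312/25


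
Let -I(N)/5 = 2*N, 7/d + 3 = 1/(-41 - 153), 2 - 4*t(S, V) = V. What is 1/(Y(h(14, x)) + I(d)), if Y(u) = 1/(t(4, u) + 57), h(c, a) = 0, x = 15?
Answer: 67045/1562866 ≈ 0.042899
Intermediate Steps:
t(S, V) = ½ - V/4
Y(u) = 1/(115/2 - u/4) (Y(u) = 1/((½ - u/4) + 57) = 1/(115/2 - u/4))
d = -1358/583 (d = 7/(-3 + 1/(-41 - 153)) = 7/(-3 + 1/(-194)) = 7/(-3 - 1/194) = 7/(-583/194) = 7*(-194/583) = -1358/583 ≈ -2.3293)
I(N) = -10*N
1/(Y(h(14, x)) + I(d)) = 1/(-4/(-230 + 0) - 10*(-1358/583)) = 1/(-4/(-230) + 13580/583) = 1/(-4*(-1/230) + 13580/583) = 1/(2/115 + 13580/583) = 1/(1562866/67045) = 67045/1562866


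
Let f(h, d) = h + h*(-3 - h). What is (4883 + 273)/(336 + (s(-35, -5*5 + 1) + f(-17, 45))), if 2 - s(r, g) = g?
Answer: 5156/107 ≈ 48.187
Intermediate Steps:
s(r, g) = 2 - g
(4883 + 273)/(336 + (s(-35, -5*5 + 1) + f(-17, 45))) = (4883 + 273)/(336 + ((2 - (-5*5 + 1)) - 1*(-17)*(2 - 17))) = 5156/(336 + ((2 - (-25 + 1)) - 1*(-17)*(-15))) = 5156/(336 + ((2 - 1*(-24)) - 255)) = 5156/(336 + ((2 + 24) - 255)) = 5156/(336 + (26 - 255)) = 5156/(336 - 229) = 5156/107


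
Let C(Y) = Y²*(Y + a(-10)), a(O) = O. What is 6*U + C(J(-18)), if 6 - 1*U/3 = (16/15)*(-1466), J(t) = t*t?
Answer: 164953596/5 ≈ 3.2991e+7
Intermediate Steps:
J(t) = t²
C(Y) = Y²*(-10 + Y) (C(Y) = Y²*(Y - 10) = Y²*(-10 + Y))
U = 23546/5 (U = 18 - 3*16/15*(-1466) = 18 - 3*16*(1/15)*(-1466) = 18 - 16*(-1466)/5 = 18 - 3*(-23456/15) = 18 + 23456/5 = 23546/5 ≈ 4709.2)
6*U + C(J(-18)) = 6*(23546/5) + ((-18)²)²*(-10 + (-18)²) = 141276/5 + 324²*(-10 + 324) = 141276/5 + 104976*314 = 141276/5 + 32962464 = 164953596/5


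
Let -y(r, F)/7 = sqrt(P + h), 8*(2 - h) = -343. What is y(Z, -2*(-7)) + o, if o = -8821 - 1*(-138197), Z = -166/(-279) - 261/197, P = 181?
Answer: 129376 - 7*sqrt(3614)/4 ≈ 1.2927e+5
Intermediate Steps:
h = 359/8 (h = 2 - 1/8*(-343) = 2 + 343/8 = 359/8 ≈ 44.875)
Z = -40117/54963 (Z = -166*(-1/279) - 261*1/197 = 166/279 - 261/197 = -40117/54963 ≈ -0.72989)
y(r, F) = -7*sqrt(3614)/4 (y(r, F) = -7*sqrt(181 + 359/8) = -7*sqrt(3614)/4)
o = 129376 (o = -8821 + 138197 = 129376)
y(Z, -2*(-7)) + o = -7*sqrt(3614)/4 + 129376 = 129376 - 7*sqrt(3614)/4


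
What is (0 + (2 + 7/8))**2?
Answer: 529/64 ≈ 8.2656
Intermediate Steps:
(0 + (2 + 7/8))**2 = (0 + 23/8)**2 = (23/8)**2 = 529/64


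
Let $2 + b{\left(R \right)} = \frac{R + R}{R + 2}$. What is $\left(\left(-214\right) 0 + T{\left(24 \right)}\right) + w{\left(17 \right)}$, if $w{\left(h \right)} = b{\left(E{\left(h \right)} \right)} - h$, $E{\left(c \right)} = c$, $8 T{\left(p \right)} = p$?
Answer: $- \frac{270}{19} \approx -14.211$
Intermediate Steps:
$T{\left(p \right)} = \frac{p}{8}$
$b{\left(R \right)} = -2 + \frac{2 R}{2 + R}$ ($b{\left(R \right)} = -2 + \frac{R + R}{R + 2} = -2 + \frac{2 R}{2 + R}$)
$w{\left(h \right)} = - h - \frac{4}{2 + h}$ ($w{\left(h \right)} = - \frac{4}{2 + h} - h = - h - \frac{4}{2 + h}$)
$\left(\left(-214\right) 0 + T{\left(24 \right)}\right) + w{\left(17 \right)} = \left(\left(-214\right) 0 + \frac{1}{8} \cdot 24\right) + \frac{-4 - 17 \left(2 + 17\right)}{2 + 17} = \left(0 + 3\right) + \frac{-4 - 17 \cdot 19}{19} = 3 + \frac{-4 - 323}{19} = 3 + \frac{1}{19} \left(-327\right) = 3 - \frac{327}{19} = - \frac{270}{19}$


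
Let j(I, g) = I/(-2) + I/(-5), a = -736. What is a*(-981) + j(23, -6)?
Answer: 7219999/10 ≈ 7.2200e+5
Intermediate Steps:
j(I, g) = -7*I/10 (j(I, g) = I*(-½) + I*(-⅕) = -I/2 - I/5 = -7*I/10)
a*(-981) + j(23, -6) = -736*(-981) - 7/10*23 = 722016 - 161/10 = 7219999/10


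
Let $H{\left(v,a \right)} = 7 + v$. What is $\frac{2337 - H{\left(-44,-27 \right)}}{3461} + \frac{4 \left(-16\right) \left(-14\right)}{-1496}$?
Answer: $\frac{56306}{647207} \approx 0.086998$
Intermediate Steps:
$\frac{2337 - H{\left(-44,-27 \right)}}{3461} + \frac{4 \left(-16\right) \left(-14\right)}{-1496} = \frac{2337 - \left(7 - 44\right)}{3461} + \frac{4 \left(-16\right) \left(-14\right)}{-1496} = \left(2337 - -37\right) \frac{1}{3461} + \left(-64\right) \left(-14\right) \left(- \frac{1}{1496}\right) = \left(2337 + 37\right) \frac{1}{3461} + 896 \left(- \frac{1}{1496}\right) = 2374 \cdot \frac{1}{3461} - \frac{112}{187} = \frac{2374}{3461} - \frac{112}{187} = \frac{56306}{647207}$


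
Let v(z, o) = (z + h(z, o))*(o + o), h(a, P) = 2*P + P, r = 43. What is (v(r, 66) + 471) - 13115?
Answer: 19168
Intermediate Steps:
h(a, P) = 3*P
v(z, o) = 2*o*(z + 3*o) (v(z, o) = (z + 3*o)*(o + o) = (z + 3*o)*(2*o) = 2*o*(z + 3*o))
(v(r, 66) + 471) - 13115 = (2*66*(43 + 3*66) + 471) - 13115 = (2*66*(43 + 198) + 471) - 13115 = (2*66*241 + 471) - 13115 = (31812 + 471) - 13115 = 32283 - 13115 = 19168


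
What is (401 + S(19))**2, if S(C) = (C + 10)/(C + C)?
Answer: 233081289/1444 ≈ 1.6141e+5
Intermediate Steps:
S(C) = (10 + C)/(2*C) (S(C) = (10 + C)/((2*C)) = (10 + C)*(1/(2*C)) = (10 + C)/(2*C))
(401 + S(19))**2 = (401 + (1/2)*(10 + 19)/19)**2 = (401 + (1/2)*(1/19)*29)**2 = (401 + 29/38)**2 = (15267/38)**2 = 233081289/1444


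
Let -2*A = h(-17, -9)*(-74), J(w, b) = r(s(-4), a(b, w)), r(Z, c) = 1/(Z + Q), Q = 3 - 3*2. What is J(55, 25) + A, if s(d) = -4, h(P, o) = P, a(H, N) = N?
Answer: -4404/7 ≈ -629.14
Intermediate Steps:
Q = -3 (Q = 3 - 6 = -3)
r(Z, c) = 1/(-3 + Z) (r(Z, c) = 1/(Z - 3) = 1/(-3 + Z))
J(w, b) = -⅐ (J(w, b) = 1/(-3 - 4) = 1/(-7) = -⅐)
A = -629 (A = -(-17)*(-74)/2 = -½*1258 = -629)
J(55, 25) + A = -⅐ - 629 = -4404/7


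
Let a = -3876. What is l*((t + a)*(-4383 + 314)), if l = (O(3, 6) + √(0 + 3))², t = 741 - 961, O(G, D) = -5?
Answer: 466665472 - 166666240*√3 ≈ 1.7799e+8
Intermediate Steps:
t = -220
l = (-5 + √3)² (l = (-5 + √(0 + 3))² = (-5 + √3)² ≈ 10.679)
l*((t + a)*(-4383 + 314)) = (5 - √3)²*((-220 - 3876)*(-4383 + 314)) = (5 - √3)²*(-4096*(-4069)) = (5 - √3)²*16666624 = 16666624*(5 - √3)²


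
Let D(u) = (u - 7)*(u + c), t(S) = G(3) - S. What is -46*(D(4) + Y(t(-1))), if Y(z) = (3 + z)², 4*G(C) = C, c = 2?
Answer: -1679/8 ≈ -209.88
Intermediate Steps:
G(C) = C/4
t(S) = ¾ - S (t(S) = (¼)*3 - S = ¾ - S)
D(u) = (-7 + u)*(2 + u) (D(u) = (u - 7)*(u + 2) = (-7 + u)*(2 + u))
-46*(D(4) + Y(t(-1))) = -46*((-14 + 4² - 5*4) + (3 + (¾ - 1*(-1)))²) = -46*((-14 + 16 - 20) + (3 + (¾ + 1))²) = -46*(-18 + (3 + 7/4)²) = -46*(-18 + (19/4)²) = -46*(-18 + 361/16) = -46*73/16 = -1679/8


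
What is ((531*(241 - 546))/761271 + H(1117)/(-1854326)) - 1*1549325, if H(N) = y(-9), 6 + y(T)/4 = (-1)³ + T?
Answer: -364516097182385406/235274101391 ≈ -1.5493e+6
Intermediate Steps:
y(T) = -28 + 4*T (y(T) = -24 + 4*((-1)³ + T) = -24 + 4*(-1 + T) = -24 + (-4 + 4*T) = -28 + 4*T)
H(N) = -64 (H(N) = -28 + 4*(-9) = -28 - 36 = -64)
((531*(241 - 546))/761271 + H(1117)/(-1854326)) - 1*1549325 = ((531*(241 - 546))/761271 - 64/(-1854326)) - 1*1549325 = ((531*(-305))*(1/761271) - 64*(-1/1854326)) - 1549325 = (-161955*1/761271 + 32/927163) - 1549325 = (-53985/253757 + 32/927163) - 1549325 = -50044774331/235274101391 - 1549325 = -364516097182385406/235274101391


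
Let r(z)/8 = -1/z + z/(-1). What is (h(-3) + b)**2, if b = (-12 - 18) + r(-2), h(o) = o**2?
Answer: 1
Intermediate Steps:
r(z) = -8*z - 8/z (r(z) = 8*(-1/z + z/(-1)) = 8*(-1/z + z*(-1)) = 8*(-1/z - z) = 8*(-z - 1/z) = -8*z - 8/z)
b = -10 (b = (-12 - 18) + (-8*(-2) - 8/(-2)) = -30 + (16 - 8*(-1/2)) = -30 + (16 + 4) = -30 + 20 = -10)
(h(-3) + b)**2 = ((-3)**2 - 10)**2 = (9 - 10)**2 = (-1)**2 = 1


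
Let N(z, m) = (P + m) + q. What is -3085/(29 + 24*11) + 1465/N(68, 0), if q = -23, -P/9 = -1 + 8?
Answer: -694555/25198 ≈ -27.564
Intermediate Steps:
P = -63 (P = -9*(-1 + 8) = -9*7 = -63)
N(z, m) = -86 + m (N(z, m) = (-63 + m) - 23 = -86 + m)
-3085/(29 + 24*11) + 1465/N(68, 0) = -3085/(29 + 24*11) + 1465/(-86 + 0) = -3085/(29 + 264) + 1465/(-86) = -3085/293 + 1465*(-1/86) = -3085*1/293 - 1465/86 = -3085/293 - 1465/86 = -694555/25198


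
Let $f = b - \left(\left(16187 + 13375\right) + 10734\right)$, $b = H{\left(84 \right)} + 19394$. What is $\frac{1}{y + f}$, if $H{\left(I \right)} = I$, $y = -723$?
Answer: $- \frac{1}{21541} \approx -4.6423 \cdot 10^{-5}$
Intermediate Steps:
$b = 19478$ ($b = 84 + 19394 = 19478$)
$f = -20818$ ($f = 19478 - \left(\left(16187 + 13375\right) + 10734\right) = 19478 - \left(29562 + 10734\right) = 19478 - 40296 = -20818$)
$\frac{1}{y + f} = \frac{1}{-723 - 20818} = \frac{1}{-21541} = - \frac{1}{21541}$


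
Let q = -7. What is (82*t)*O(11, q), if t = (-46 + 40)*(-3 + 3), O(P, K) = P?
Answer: 0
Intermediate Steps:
t = 0 (t = -6*0 = 0)
(82*t)*O(11, q) = (82*0)*11 = 0*11 = 0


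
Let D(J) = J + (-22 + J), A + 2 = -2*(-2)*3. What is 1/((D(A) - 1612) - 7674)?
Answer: -1/9288 ≈ -0.00010767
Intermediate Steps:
A = 10 (A = -2 - 2*(-2)*3 = -2 + 4*3 = -2 + 12 = 10)
D(J) = -22 + 2*J
1/((D(A) - 1612) - 7674) = 1/(((-22 + 2*10) - 1612) - 7674) = 1/(((-22 + 20) - 1612) - 7674) = 1/((-2 - 1612) - 7674) = 1/(-1614 - 7674) = 1/(-9288) = -1/9288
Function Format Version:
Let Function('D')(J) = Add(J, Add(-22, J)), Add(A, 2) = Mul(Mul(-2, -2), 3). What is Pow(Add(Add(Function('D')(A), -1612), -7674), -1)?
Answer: Rational(-1, 9288) ≈ -0.00010767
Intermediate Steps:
A = 10 (A = Add(-2, Mul(Mul(-2, -2), 3)) = Add(-2, Mul(4, 3)) = Add(-2, 12) = 10)
Function('D')(J) = Add(-22, Mul(2, J))
Pow(Add(Add(Function('D')(A), -1612), -7674), -1) = Pow(Add(Add(Add(-22, Mul(2, 10)), -1612), -7674), -1) = Pow(Add(Add(Add(-22, 20), -1612), -7674), -1) = Pow(Add(Add(-2, -1612), -7674), -1) = Pow(Add(-1614, -7674), -1) = Pow(-9288, -1) = Rational(-1, 9288)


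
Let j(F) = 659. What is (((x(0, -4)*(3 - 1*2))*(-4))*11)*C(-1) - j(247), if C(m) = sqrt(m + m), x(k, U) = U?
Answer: -659 + 176*I*sqrt(2) ≈ -659.0 + 248.9*I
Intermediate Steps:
C(m) = sqrt(2)*sqrt(m) (C(m) = sqrt(2*m) = sqrt(2)*sqrt(m))
(((x(0, -4)*(3 - 1*2))*(-4))*11)*C(-1) - j(247) = ((-4*(3 - 1*2)*(-4))*11)*(sqrt(2)*sqrt(-1)) - 1*659 = ((-4*(3 - 2)*(-4))*11)*(sqrt(2)*I) - 659 = ((-4*1*(-4))*11)*(I*sqrt(2)) - 659 = (-4*(-4)*11)*(I*sqrt(2)) - 659 = (16*11)*(I*sqrt(2)) - 659 = 176*(I*sqrt(2)) - 659 = 176*I*sqrt(2) - 659 = -659 + 176*I*sqrt(2)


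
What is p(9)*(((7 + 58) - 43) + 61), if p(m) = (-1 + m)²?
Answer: 5312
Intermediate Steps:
p(9)*(((7 + 58) - 43) + 61) = (-1 + 9)²*(((7 + 58) - 43) + 61) = 8²*((65 - 43) + 61) = 64*(22 + 61) = 64*83 = 5312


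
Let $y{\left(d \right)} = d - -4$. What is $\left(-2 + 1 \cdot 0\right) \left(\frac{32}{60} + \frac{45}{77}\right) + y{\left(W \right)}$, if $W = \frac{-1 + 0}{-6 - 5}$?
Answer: $\frac{2143}{1155} \approx 1.8554$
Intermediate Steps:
$W = \frac{1}{11}$ ($W = - \frac{1}{-11} = \left(-1\right) \left(- \frac{1}{11}\right) = \frac{1}{11} \approx 0.090909$)
$y{\left(d \right)} = 4 + d$ ($y{\left(d \right)} = d + 4 = 4 + d$)
$\left(-2 + 1 \cdot 0\right) \left(\frac{32}{60} + \frac{45}{77}\right) + y{\left(W \right)} = \left(-2 + 1 \cdot 0\right) \left(\frac{32}{60} + \frac{45}{77}\right) + \left(4 + \frac{1}{11}\right) = \left(-2 + 0\right) \left(32 \cdot \frac{1}{60} + 45 \cdot \frac{1}{77}\right) + \frac{45}{11} = - 2 \left(\frac{8}{15} + \frac{45}{77}\right) + \frac{45}{11} = \left(-2\right) \frac{1291}{1155} + \frac{45}{11} = - \frac{2582}{1155} + \frac{45}{11} = \frac{2143}{1155}$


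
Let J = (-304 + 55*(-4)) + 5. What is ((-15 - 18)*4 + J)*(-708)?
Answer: 460908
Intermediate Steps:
J = -519 (J = (-304 - 220) + 5 = -524 + 5 = -519)
((-15 - 18)*4 + J)*(-708) = ((-15 - 18)*4 - 519)*(-708) = (-33*4 - 519)*(-708) = (-132 - 519)*(-708) = -651*(-708) = 460908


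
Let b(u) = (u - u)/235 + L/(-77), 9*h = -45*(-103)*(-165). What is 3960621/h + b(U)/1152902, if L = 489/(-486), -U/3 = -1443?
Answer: -1726026575249951/37031846336100 ≈ -46.609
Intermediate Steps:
U = 4329 (U = -3*(-1443) = 4329)
h = -84975 (h = (-45*(-103)*(-165))/9 = (4635*(-165))/9 = (1/9)*(-764775) = -84975)
L = -163/162 (L = 489*(-1/486) = -163/162 ≈ -1.0062)
b(u) = 163/12474 (b(u) = (u - u)/235 - 163/162/(-77) = 0*(1/235) - 163/162*(-1/77) = 0 + 163/12474 = 163/12474)
3960621/h + b(U)/1152902 = 3960621/(-84975) + (163/12474)/1152902 = 3960621*(-1/84975) + (163/12474)*(1/1152902) = -1320207/28325 + 163/14381299548 = -1726026575249951/37031846336100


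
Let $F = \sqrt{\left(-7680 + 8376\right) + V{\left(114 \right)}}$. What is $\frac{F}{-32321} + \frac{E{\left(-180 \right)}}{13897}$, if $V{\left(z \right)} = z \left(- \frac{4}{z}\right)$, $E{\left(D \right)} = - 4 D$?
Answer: $\frac{720}{13897} - \frac{2 \sqrt{173}}{32321} \approx 0.050996$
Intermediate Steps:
$V{\left(z \right)} = -4$
$F = 2 \sqrt{173}$ ($F = \sqrt{\left(-7680 + 8376\right) - 4} = \sqrt{696 - 4} = \sqrt{692} = 2 \sqrt{173} \approx 26.306$)
$\frac{F}{-32321} + \frac{E{\left(-180 \right)}}{13897} = \frac{2 \sqrt{173}}{-32321} + \frac{\left(-4\right) \left(-180\right)}{13897} = 2 \sqrt{173} \left(- \frac{1}{32321}\right) + 720 \cdot \frac{1}{13897} = - \frac{2 \sqrt{173}}{32321} + \frac{720}{13897} = \frac{720}{13897} - \frac{2 \sqrt{173}}{32321}$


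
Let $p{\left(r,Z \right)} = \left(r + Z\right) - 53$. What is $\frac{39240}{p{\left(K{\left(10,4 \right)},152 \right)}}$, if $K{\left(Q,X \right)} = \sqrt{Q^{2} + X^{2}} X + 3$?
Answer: $\frac{1000620}{2137} - \frac{78480 \sqrt{29}}{2137} \approx 270.47$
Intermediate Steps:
$K{\left(Q,X \right)} = 3 + X \sqrt{Q^{2} + X^{2}}$ ($K{\left(Q,X \right)} = X \sqrt{Q^{2} + X^{2}} + 3 = 3 + X \sqrt{Q^{2} + X^{2}}$)
$p{\left(r,Z \right)} = -53 + Z + r$ ($p{\left(r,Z \right)} = \left(Z + r\right) - 53 = -53 + Z + r$)
$\frac{39240}{p{\left(K{\left(10,4 \right)},152 \right)}} = \frac{39240}{-53 + 152 + \left(3 + 4 \sqrt{10^{2} + 4^{2}}\right)} = \frac{39240}{-53 + 152 + \left(3 + 4 \sqrt{100 + 16}\right)} = \frac{39240}{-53 + 152 + \left(3 + 4 \sqrt{116}\right)} = \frac{39240}{-53 + 152 + \left(3 + 4 \cdot 2 \sqrt{29}\right)} = \frac{39240}{-53 + 152 + \left(3 + 8 \sqrt{29}\right)} = \frac{39240}{102 + 8 \sqrt{29}}$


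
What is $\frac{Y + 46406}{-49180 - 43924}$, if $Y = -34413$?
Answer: $- \frac{11993}{93104} \approx -0.12881$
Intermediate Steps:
$\frac{Y + 46406}{-49180 - 43924} = \frac{-34413 + 46406}{-49180 - 43924} = \frac{11993}{-93104} = 11993 \left(- \frac{1}{93104}\right) = - \frac{11993}{93104}$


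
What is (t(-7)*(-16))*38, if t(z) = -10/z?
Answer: -6080/7 ≈ -868.57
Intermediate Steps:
(t(-7)*(-16))*38 = (-10/(-7)*(-16))*38 = (-10*(-⅐)*(-16))*38 = ((10/7)*(-16))*38 = -160/7*38 = -6080/7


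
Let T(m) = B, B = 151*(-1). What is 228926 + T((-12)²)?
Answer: 228775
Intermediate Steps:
B = -151
T(m) = -151
228926 + T((-12)²) = 228926 - 151 = 228775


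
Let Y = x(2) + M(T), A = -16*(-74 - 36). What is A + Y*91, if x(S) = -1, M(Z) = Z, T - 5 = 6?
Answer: 2670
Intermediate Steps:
T = 11 (T = 5 + 6 = 11)
A = 1760 (A = -16*(-110) = 1760)
Y = 10 (Y = -1 + 11 = 10)
A + Y*91 = 1760 + 10*91 = 1760 + 910 = 2670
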